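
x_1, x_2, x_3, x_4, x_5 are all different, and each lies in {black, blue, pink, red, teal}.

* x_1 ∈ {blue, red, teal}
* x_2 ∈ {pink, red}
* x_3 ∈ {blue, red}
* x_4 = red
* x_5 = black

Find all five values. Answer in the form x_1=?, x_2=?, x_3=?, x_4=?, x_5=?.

x_1=teal, x_2=pink, x_3=blue, x_4=red, x_5=black

x_4's domain is down to {red}, so x_4 = red. Eliminate red elsewhere: x_1, x_2, x_3.
x_5's domain is down to {black}, so x_5 = black.
x_2 has just one choice, so x_2 = pink.
x_3 must be blue (only option left). So x_1 can't be blue.
x_1's domain is down to {teal}, so x_1 = teal.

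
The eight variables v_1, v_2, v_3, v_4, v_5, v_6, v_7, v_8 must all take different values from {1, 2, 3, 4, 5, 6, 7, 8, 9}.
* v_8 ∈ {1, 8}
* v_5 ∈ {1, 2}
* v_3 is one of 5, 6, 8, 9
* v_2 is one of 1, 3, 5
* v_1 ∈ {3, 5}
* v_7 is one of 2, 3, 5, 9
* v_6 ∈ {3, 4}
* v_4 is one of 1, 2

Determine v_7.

9

The 8 variables together cover exactly {1, 2, 3, 4, 5, 6, 8, 9} — 8 values for 8 variables — and 4 appears only in v_6's list, so v_6 = 4.
Among the 7 still-open variables, 6 fits only v_3 (and all 7 values in {1, 2, 3, 5, 6, 8, 9} must be used), so v_3 = 6.
The 6 still-open variables together cover exactly {1, 2, 3, 5, 8, 9} — 6 values for 6 variables — and 8 appears only in v_8's list, so v_8 = 8.
The 5 still-open variables draw from only 5 values {1, 2, 3, 5, 9}, so each is used; only v_7 can be 9, hence v_7 = 9.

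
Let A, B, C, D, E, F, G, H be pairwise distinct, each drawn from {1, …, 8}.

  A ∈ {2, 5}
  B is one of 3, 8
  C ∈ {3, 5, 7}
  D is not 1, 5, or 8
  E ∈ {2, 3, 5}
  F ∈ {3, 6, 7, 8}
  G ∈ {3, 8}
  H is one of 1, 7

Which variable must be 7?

C

The 8 variables together cover exactly {1, 2, 3, 4, 5, 6, 7, 8} — 8 values for 8 variables — and 1 appears only in H's list, so H = 1.
Among the 7 still-open variables, 4 fits only D (and all 7 values in {2, 3, 4, 5, 6, 7, 8} must be used), so D = 4.
The 6 still-open variables together cover exactly {2, 3, 5, 6, 7, 8} — 6 values for 6 variables — and 6 appears only in F's list, so F = 6.
Among the 5 still-open variables, 7 fits only C (and all 5 values in {2, 3, 5, 7, 8} must be used), so C = 7.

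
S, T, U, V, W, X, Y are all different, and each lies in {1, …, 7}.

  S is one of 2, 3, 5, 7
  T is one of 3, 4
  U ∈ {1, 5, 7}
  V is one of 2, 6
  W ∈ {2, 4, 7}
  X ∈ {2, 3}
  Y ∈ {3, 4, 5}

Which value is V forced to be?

6

Among the 7 variables, 1 fits only U (and all 7 values in {1, 2, 3, 4, 5, 6, 7} must be used), so U = 1.
The 6 still-open variables draw from only 6 values {2, 3, 4, 5, 6, 7}, so each is used; only V can be 6, hence V = 6.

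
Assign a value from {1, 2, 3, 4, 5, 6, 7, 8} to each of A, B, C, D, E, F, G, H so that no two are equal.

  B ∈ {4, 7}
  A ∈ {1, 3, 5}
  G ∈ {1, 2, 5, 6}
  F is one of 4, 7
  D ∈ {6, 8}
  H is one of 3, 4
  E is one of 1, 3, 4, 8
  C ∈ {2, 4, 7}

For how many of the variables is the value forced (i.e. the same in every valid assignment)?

B and F between them cover only {4, 7} — a naked pair. Remove those values from C, E, H.
C's domain is down to {2}, so C = 2. Eliminate 2 elsewhere: G.
H has just one choice, so H = 3. Eliminate 3 elsewhere: A, E.
Determined: C=2, H=3. The other variables each still have more than one consistent value. That makes 2.

2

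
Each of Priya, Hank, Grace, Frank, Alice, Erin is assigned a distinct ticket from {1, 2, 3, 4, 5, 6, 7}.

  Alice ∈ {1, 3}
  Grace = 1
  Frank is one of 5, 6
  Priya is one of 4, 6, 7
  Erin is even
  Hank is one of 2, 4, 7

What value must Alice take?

3

Grace has just one choice, so Grace = 1. So Alice can't be 1.
So Alice = 3.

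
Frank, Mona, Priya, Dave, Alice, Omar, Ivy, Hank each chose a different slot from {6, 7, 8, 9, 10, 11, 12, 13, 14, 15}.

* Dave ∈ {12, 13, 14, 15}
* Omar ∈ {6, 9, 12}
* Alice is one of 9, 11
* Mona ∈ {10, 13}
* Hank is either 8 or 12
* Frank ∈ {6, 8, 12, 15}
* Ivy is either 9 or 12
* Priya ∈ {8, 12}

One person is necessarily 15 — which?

Priya and Hank share exactly the 2 values {8, 12}; by pigeonhole those values go to them, so strike 8, 12 from Frank, Dave, Omar, Ivy.
Ivy must be 9 (only option left). Eliminate 9 elsewhere: Alice, Omar.
That leaves Alice = 11.
Omar must be 6 (only option left). Eliminate 6 elsewhere: Frank.
So 15 goes to Frank.

Frank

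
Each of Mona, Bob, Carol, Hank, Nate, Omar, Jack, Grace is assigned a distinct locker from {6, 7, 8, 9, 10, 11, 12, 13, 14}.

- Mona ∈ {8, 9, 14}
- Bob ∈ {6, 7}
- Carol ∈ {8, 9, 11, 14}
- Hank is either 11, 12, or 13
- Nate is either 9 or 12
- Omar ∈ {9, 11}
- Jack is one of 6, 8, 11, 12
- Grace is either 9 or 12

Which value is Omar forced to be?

11

Among the 8 variables, 7 fits only Bob (and all 8 values in {6, 7, 8, 9, 11, 12, 13, 14} must be used), so Bob = 7.
The 7 still-open variables together cover exactly {6, 8, 9, 11, 12, 13, 14} — 7 values for 7 variables — and 6 appears only in Jack's list, so Jack = 6.
The 6 still-open variables together cover exactly {8, 9, 11, 12, 13, 14} — 6 values for 6 variables — and 13 appears only in Hank's list, so Hank = 13.
Nate and Grace share exactly the 2 values {9, 12}; by pigeonhole those values go to them, so strike 9, 12 from Mona, Carol, Omar.
So Omar = 11.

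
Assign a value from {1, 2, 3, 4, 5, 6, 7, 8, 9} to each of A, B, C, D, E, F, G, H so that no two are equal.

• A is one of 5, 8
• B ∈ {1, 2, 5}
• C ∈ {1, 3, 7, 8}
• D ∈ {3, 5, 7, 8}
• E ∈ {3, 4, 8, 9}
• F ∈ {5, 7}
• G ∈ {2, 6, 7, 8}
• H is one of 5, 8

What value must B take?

A and H between them cover only {5, 8} — a naked pair. Remove those values from B, C, D, E, F, G.
F's domain is down to {7}, so F = 7. Strike 7 from C, D, G.
D's domain is down to {3}, so D = 3. So C, E can't be 3.
C's domain is down to {1}, so C = 1. Eliminate 1 elsewhere: B.
So B = 2.

2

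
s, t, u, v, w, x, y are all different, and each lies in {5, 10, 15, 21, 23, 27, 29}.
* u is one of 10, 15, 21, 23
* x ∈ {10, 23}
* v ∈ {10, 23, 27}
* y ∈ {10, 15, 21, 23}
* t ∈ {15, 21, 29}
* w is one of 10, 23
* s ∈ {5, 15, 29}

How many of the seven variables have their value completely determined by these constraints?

3

Among the 7 variables, 5 fits only s (and all 7 values in {5, 10, 15, 21, 23, 27, 29} must be used), so s = 5.
The 6 still-open variables draw from only 6 values {10, 15, 21, 23, 27, 29}, so each is used; only v can be 27, hence v = 27.
The 5 still-open variables draw from only 5 values {10, 15, 21, 23, 29}, so each is used; only t can be 29, hence t = 29.
w and x between them cover only {10, 23} — a naked pair. Remove those values from u, y.
Determined: s=5, t=29, v=27. The other variables each still have more than one consistent value. That makes 3.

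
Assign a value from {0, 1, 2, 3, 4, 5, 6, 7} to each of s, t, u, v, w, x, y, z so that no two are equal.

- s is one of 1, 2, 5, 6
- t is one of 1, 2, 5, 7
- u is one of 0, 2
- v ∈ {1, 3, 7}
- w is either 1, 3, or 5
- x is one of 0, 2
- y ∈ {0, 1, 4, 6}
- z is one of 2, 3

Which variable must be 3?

Among the 8 variables, 4 fits only y (and all 8 values in {0, 1, 2, 3, 4, 5, 6, 7} must be used), so y = 4.
Among the 7 still-open variables, 6 fits only s (and all 7 values in {0, 1, 2, 3, 5, 6, 7} must be used), so s = 6.
u and x between them cover only {0, 2} — a naked pair. Remove those values from t, z.
So 3 goes to z.

z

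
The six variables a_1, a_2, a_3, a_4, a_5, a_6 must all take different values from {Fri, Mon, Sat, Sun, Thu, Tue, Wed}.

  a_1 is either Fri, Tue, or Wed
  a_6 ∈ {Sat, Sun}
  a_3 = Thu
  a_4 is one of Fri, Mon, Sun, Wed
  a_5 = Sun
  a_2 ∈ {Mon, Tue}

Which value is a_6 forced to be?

Sat

a_3 has just one choice, so a_3 = Thu.
a_5's domain is down to {Sun}, so a_5 = Sun. Remove Sun from a_4, a_6.
So a_6 = Sat.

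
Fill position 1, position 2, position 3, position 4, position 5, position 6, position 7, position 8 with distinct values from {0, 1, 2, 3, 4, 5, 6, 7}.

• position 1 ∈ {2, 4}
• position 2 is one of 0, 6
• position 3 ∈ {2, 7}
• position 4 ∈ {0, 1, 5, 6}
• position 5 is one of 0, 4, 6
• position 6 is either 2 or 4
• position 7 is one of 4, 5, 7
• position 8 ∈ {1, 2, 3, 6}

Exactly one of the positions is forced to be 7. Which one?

The 8 variables together cover exactly {0, 1, 2, 3, 4, 5, 6, 7} — 8 values for 8 variables — and 3 appears only in position 8's list, so position 8 = 3.
The 7 still-open variables draw from only 7 values {0, 1, 2, 4, 5, 6, 7}, so each is used; only position 4 can be 1, hence position 4 = 1.
The 6 still-open variables together cover exactly {0, 2, 4, 5, 6, 7} — 6 values for 6 variables — and 5 appears only in position 7's list, so position 7 = 5.
The 5 still-open variables draw from only 5 values {0, 2, 4, 6, 7}, so each is used; only position 3 can be 7, hence position 3 = 7.

position 3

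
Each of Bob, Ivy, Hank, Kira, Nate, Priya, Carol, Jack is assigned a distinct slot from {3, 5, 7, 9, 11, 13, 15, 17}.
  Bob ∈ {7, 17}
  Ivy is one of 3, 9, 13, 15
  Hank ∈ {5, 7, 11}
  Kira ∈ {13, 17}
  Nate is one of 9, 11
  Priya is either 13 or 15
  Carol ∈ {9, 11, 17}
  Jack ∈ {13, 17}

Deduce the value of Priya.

The 8 variables draw from only 8 values {3, 5, 7, 9, 11, 13, 15, 17}, so each is used; only Ivy can be 3, hence Ivy = 3.
The 7 still-open variables together cover exactly {5, 7, 9, 11, 13, 15, 17} — 7 values for 7 variables — and 5 appears only in Hank's list, so Hank = 5.
Among the 6 still-open variables, 7 fits only Bob (and all 6 values in {7, 9, 11, 13, 15, 17} must be used), so Bob = 7.
The 5 still-open variables draw from only 5 values {9, 11, 13, 15, 17}, so each is used; only Priya can be 15, hence Priya = 15.

15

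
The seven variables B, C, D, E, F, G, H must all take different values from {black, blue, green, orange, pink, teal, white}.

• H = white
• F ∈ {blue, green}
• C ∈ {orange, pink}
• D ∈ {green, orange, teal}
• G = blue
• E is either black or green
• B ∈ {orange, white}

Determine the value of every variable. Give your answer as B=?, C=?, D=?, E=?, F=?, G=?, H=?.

B=orange, C=pink, D=teal, E=black, F=green, G=blue, H=white

G must be blue (only option left). Remove blue from F.
H's domain is down to {white}, so H = white. So B can't be white.
That leaves B = orange. So C, D can't be orange.
C's domain is down to {pink}, so C = pink.
F must be green (only option left). Eliminate green elsewhere: D, E.
D must be teal (only option left).
E must be black (only option left).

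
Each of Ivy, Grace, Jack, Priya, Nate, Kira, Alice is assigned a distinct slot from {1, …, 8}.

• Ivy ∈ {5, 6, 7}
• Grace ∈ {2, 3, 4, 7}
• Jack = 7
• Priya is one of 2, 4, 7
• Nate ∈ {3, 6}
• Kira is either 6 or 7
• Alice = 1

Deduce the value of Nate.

3

Jack has just one choice, so Jack = 7. Eliminate 7 elsewhere: Ivy, Grace, Priya, Kira.
That leaves Kira = 6. Strike 6 from Ivy, Nate.
So Nate = 3.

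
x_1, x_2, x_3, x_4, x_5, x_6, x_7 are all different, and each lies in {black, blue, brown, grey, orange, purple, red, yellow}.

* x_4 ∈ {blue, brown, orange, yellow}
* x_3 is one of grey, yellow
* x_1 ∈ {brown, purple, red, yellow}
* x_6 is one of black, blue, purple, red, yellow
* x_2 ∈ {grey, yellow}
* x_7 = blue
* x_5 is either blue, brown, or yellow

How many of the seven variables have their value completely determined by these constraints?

3

x_7's domain is down to {blue}, so x_7 = blue. So x_4, x_5, x_6 can't be blue.
x_2 and x_3 between them cover only {grey, yellow} — a naked pair. Remove those values from x_1, x_4, x_5, x_6.
x_5 must be brown (only option left). So x_1, x_4 can't be brown.
That leaves x_4 = orange.
Determined: x_4=orange, x_5=brown, x_7=blue. The other variables each still have more than one consistent value. That makes 3.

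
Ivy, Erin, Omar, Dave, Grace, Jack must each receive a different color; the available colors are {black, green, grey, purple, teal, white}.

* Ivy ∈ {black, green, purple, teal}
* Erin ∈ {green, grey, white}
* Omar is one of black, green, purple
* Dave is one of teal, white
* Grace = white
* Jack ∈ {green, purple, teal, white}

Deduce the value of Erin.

grey

Grace's domain is down to {white}, so Grace = white. Remove white from Erin, Dave, Jack.
That leaves Dave = teal. Remove teal from Ivy, Jack.
Among the 4 still-open variables, grey fits only Erin (and all 4 values in {black, green, grey, purple} must be used), so Erin = grey.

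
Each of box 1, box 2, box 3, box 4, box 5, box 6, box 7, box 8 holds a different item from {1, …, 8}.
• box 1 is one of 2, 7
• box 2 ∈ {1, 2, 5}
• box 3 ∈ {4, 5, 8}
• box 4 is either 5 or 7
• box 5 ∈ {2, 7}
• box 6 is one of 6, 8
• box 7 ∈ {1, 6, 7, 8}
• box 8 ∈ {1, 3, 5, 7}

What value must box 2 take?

The 8 variables draw from only 8 values {1, 2, 3, 4, 5, 6, 7, 8}, so each is used; only box 8 can be 3, hence box 8 = 3.
Among the 7 still-open variables, 4 fits only box 3 (and all 7 values in {1, 2, 4, 5, 6, 7, 8} must be used), so box 3 = 4.
The 2 variables box 1 and box 5 are confined to {2, 7}, which locks those values in; drop them from box 2, box 4, box 7.
box 4 must be 5 (only option left). So box 2 can't be 5.
So box 2 = 1.

1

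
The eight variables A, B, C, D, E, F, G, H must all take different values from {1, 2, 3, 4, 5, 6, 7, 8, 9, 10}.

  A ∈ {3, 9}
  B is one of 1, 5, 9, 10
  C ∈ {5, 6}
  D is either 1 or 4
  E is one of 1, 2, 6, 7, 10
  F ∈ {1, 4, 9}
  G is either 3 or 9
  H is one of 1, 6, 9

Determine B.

The 2 variables A and G are confined to {3, 9}, which locks those values in; drop them from B, F, H.
The 2 variables D and F are confined to {1, 4}, which locks those values in; drop them from B, E, H.
H has just one choice, so H = 6. Eliminate 6 elsewhere: C, E.
C must be 5 (only option left). So B can't be 5.
So B = 10.

10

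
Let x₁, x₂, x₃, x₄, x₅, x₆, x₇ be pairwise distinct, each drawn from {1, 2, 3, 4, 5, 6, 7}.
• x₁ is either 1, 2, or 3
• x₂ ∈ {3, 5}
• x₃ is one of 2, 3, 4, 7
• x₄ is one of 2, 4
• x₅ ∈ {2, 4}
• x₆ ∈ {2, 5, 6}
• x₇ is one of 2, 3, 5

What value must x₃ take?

7

Among the 7 variables, 1 fits only x₁ (and all 7 values in {1, 2, 3, 4, 5, 6, 7} must be used), so x₁ = 1.
The 6 still-open variables together cover exactly {2, 3, 4, 5, 6, 7} — 6 values for 6 variables — and 6 appears only in x₆'s list, so x₆ = 6.
The 5 still-open variables together cover exactly {2, 3, 4, 5, 7} — 5 values for 5 variables — and 7 appears only in x₃'s list, so x₃ = 7.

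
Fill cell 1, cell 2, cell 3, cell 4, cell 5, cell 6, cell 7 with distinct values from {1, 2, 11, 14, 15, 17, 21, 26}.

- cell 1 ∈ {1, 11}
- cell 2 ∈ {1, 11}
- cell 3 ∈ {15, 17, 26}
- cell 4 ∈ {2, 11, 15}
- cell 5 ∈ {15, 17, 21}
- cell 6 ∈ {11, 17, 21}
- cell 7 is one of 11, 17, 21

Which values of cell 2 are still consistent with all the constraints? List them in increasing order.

1, 11

Among the 7 variables, 2 fits only cell 4 (and all 7 values in {1, 2, 11, 15, 17, 21, 26} must be used), so cell 4 = 2.
The 6 still-open variables together cover exactly {1, 11, 15, 17, 21, 26} — 6 values for 6 variables — and 26 appears only in cell 3's list, so cell 3 = 26.
The 5 still-open variables draw from only 5 values {1, 11, 15, 17, 21}, so each is used; only cell 5 can be 15, hence cell 5 = 15.
cell 1 and cell 2 between them cover only {1, 11} — a naked pair. Remove those values from cell 6, cell 7.
No further eliminations apply; cell 2 can still be any of 1, 11.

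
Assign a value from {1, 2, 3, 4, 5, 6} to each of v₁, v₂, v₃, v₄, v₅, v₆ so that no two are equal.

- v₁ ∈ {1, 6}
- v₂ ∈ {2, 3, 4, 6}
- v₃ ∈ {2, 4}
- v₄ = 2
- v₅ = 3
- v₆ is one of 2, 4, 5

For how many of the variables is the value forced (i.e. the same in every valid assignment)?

v₄ must be 2 (only option left). Strike 2 from v₂, v₃, v₆.
v₅ must be 3 (only option left). Strike 3 from v₂.
v₃ has just one choice, so v₃ = 4. Strike 4 from v₂, v₆.
v₆ must be 5 (only option left).
v₂ has just one choice, so v₂ = 6. So v₁ can't be 6.
v₁ must be 1 (only option left).
Every variable is fixed: v₁=1, v₂=6, v₃=4, v₄=2, v₅=3, v₆=5. That makes 6.

6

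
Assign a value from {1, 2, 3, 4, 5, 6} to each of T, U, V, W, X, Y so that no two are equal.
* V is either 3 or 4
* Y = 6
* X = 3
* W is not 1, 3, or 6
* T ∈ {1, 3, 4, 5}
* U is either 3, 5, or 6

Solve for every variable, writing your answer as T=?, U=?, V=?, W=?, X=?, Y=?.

X has just one choice, so X = 3. Strike 3 from T, U, V.
Y must be 6 (only option left). Remove 6 from U.
U's domain is down to {5}, so U = 5. Remove 5 from T, W.
V has just one choice, so V = 4. Remove 4 from T, W.
W has just one choice, so W = 2.
T must be 1 (only option left).

T=1, U=5, V=4, W=2, X=3, Y=6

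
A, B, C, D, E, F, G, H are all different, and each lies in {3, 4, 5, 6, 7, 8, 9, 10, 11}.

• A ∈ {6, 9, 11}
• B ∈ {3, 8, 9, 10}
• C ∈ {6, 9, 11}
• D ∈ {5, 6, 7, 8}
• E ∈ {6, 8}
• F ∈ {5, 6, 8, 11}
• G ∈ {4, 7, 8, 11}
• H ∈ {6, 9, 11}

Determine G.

4

The 3 variables A, C, H are confined to {6, 9, 11}, which locks those values in; drop them from B, D, E, F, G.
E has just one choice, so E = 8. So B, D, F, G can't be 8.
F must be 5 (only option left). Strike 5 from D.
That leaves D = 7. So G can't be 7.
So G = 4.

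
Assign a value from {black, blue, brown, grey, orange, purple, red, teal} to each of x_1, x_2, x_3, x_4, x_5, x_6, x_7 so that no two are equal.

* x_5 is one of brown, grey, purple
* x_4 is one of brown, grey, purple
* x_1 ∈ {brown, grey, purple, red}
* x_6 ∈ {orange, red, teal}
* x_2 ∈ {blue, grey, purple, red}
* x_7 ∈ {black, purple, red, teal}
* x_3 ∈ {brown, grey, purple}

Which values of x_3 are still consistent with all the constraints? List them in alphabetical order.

brown, grey, purple

The 3 variables x_3, x_4, x_5 are confined to {brown, grey, purple}, which locks those values in; drop them from x_1, x_2, x_7.
x_1 has just one choice, so x_1 = red. Remove red from x_2, x_6, x_7.
x_2's domain is down to {blue}, so x_2 = blue.
No further eliminations apply; x_3 can still be any of brown, grey, purple.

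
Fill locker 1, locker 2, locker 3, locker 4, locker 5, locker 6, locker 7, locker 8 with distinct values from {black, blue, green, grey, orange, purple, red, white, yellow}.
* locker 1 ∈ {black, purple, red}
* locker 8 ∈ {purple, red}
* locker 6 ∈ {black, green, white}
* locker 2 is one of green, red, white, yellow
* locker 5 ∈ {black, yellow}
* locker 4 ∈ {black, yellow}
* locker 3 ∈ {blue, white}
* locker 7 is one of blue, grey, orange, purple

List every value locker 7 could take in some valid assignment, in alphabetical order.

The 2 variables locker 4 and locker 5 are confined to {black, yellow}, which locks those values in; drop them from locker 1, locker 2, locker 6.
The 2 variables locker 1 and locker 8 are confined to {purple, red}, which locks those values in; drop them from locker 2, locker 7.
locker 2 and locker 6 between them cover only {green, white} — a naked pair. Remove those values from locker 3.
locker 3's domain is down to {blue}, so locker 3 = blue. Eliminate blue elsewhere: locker 7.
No further eliminations apply; locker 7 can still be any of grey, orange.

grey, orange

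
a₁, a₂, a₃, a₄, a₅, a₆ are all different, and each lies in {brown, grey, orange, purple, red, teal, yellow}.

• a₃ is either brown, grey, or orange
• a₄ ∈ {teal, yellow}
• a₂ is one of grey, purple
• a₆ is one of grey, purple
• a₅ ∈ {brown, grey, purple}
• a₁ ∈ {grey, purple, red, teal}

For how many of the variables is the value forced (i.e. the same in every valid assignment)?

a₂ and a₆ between them cover only {grey, purple} — a naked pair. Remove those values from a₁, a₃, a₅.
That leaves a₅ = brown. So a₃ can't be brown.
a₃ has just one choice, so a₃ = orange.
Determined: a₃=orange, a₅=brown. The other variables each still have more than one consistent value. That makes 2.

2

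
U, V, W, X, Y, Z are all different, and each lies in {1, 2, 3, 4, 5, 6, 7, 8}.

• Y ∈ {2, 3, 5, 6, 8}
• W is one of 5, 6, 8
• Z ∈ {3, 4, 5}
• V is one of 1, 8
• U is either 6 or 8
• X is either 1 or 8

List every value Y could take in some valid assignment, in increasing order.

V and X between them cover only {1, 8} — a naked pair. Remove those values from U, W, Y.
That leaves U = 6. Eliminate 6 elsewhere: W, Y.
That leaves W = 5. Strike 5 from Y, Z.
No further eliminations apply; Y can still be any of 2, 3.

2, 3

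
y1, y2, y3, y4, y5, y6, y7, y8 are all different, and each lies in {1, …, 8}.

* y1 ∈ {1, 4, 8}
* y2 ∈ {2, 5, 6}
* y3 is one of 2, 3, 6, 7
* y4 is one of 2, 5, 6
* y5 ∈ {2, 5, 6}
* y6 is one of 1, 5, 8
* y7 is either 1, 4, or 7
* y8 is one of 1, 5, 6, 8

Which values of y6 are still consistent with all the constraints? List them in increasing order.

The 8 variables draw from only 8 values {1, 2, 3, 4, 5, 6, 7, 8}, so each is used; only y3 can be 3, hence y3 = 3.
The 7 still-open variables together cover exactly {1, 2, 4, 5, 6, 7, 8} — 7 values for 7 variables — and 7 appears only in y7's list, so y7 = 7.
The 6 still-open variables together cover exactly {1, 2, 4, 5, 6, 8} — 6 values for 6 variables — and 4 appears only in y1's list, so y1 = 4.
y2, y4, y5 between them cover only {2, 5, 6} — a naked triple. Remove those values from y6, y8.
No further eliminations apply; y6 can still be any of 1, 8.

1, 8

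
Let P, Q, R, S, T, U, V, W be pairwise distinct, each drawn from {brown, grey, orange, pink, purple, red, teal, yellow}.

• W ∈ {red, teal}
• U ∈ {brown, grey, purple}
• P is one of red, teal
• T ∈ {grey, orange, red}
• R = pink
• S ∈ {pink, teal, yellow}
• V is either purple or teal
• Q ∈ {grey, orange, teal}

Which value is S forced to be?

yellow

R has just one choice, so R = pink. Remove pink from S.
The 7 still-open variables together cover exactly {brown, grey, orange, purple, red, teal, yellow} — 7 values for 7 variables — and brown appears only in U's list, so U = brown.
The 6 still-open variables together cover exactly {grey, orange, purple, red, teal, yellow} — 6 values for 6 variables — and purple appears only in V's list, so V = purple.
The 5 still-open variables together cover exactly {grey, orange, red, teal, yellow} — 5 values for 5 variables — and yellow appears only in S's list, so S = yellow.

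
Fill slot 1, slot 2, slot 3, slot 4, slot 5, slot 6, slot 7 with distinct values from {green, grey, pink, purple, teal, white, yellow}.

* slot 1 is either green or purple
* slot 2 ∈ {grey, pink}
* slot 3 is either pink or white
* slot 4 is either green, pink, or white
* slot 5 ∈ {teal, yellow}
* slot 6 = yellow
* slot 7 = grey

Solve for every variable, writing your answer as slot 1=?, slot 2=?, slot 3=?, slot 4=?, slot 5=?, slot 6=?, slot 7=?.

slot 6 must be yellow (only option left). So slot 5 can't be yellow.
slot 7 has just one choice, so slot 7 = grey. Eliminate grey elsewhere: slot 2.
slot 2's domain is down to {pink}, so slot 2 = pink. So slot 3, slot 4 can't be pink.
slot 3's domain is down to {white}, so slot 3 = white. Eliminate white elsewhere: slot 4.
That leaves slot 4 = green. Strike green from slot 1.
slot 5 has just one choice, so slot 5 = teal.
slot 1's domain is down to {purple}, so slot 1 = purple.

slot 1=purple, slot 2=pink, slot 3=white, slot 4=green, slot 5=teal, slot 6=yellow, slot 7=grey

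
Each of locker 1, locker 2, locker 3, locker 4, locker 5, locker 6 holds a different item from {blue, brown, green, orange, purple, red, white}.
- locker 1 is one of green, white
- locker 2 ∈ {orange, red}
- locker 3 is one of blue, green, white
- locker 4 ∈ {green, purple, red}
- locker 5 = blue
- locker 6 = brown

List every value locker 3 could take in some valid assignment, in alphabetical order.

locker 5 must be blue (only option left). Remove blue from locker 3.
locker 6 has just one choice, so locker 6 = brown.
locker 1 and locker 3 share exactly the 2 values {green, white}; by pigeonhole those values go to them, so strike green, white from locker 4.
No further eliminations apply; locker 3 can still be any of green, white.

green, white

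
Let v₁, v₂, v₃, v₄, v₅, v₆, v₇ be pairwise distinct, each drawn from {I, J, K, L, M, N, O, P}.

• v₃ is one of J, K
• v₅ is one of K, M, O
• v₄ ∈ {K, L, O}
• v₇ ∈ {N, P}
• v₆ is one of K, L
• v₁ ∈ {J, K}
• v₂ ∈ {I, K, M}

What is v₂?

I

v₁ and v₃ between them cover only {J, K} — a naked pair. Remove those values from v₂, v₄, v₅, v₆.
That leaves v₆ = L. Eliminate L elsewhere: v₄.
v₄ has just one choice, so v₄ = O. So v₅ can't be O.
v₅ has just one choice, so v₅ = M. So v₂ can't be M.
So v₂ = I.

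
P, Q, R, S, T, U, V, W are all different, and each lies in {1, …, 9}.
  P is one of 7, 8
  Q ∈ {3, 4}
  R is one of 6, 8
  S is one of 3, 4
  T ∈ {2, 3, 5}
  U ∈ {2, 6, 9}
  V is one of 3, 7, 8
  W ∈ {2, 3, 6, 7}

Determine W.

2

The 8 variables together cover exactly {2, 3, 4, 5, 6, 7, 8, 9} — 8 values for 8 variables — and 5 appears only in T's list, so T = 5.
The 7 still-open variables together cover exactly {2, 3, 4, 6, 7, 8, 9} — 7 values for 7 variables — and 9 appears only in U's list, so U = 9.
Among the 6 still-open variables, 2 fits only W (and all 6 values in {2, 3, 4, 6, 7, 8} must be used), so W = 2.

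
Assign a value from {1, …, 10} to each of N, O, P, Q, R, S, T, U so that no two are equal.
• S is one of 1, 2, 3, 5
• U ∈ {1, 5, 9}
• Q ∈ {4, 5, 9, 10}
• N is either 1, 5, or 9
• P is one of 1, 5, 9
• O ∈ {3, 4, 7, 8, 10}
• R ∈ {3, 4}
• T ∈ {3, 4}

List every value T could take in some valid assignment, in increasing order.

R and T between them cover only {3, 4} — a naked pair. Remove those values from O, Q, S.
N, P, U share exactly the 3 values {1, 5, 9}; by pigeonhole those values go to them, so strike 1, 5, 9 from Q, S.
Q's domain is down to {10}, so Q = 10. So O can't be 10.
S has just one choice, so S = 2.
No further eliminations apply; T can still be any of 3, 4.

3, 4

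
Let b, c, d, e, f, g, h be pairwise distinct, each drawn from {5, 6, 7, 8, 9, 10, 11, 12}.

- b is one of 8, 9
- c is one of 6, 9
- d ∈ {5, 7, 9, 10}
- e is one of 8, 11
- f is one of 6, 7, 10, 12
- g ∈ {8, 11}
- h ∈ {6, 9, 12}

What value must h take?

e and g share exactly the 2 values {8, 11}; by pigeonhole those values go to them, so strike 8, 11 from b.
b must be 9 (only option left). So c, d, h can't be 9.
c's domain is down to {6}, so c = 6. So f, h can't be 6.
So h = 12.

12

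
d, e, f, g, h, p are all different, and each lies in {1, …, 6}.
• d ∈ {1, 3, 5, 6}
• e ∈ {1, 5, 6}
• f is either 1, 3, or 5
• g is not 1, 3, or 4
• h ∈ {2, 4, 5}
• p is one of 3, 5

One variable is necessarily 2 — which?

The 6 variables together cover exactly {1, 2, 3, 4, 5, 6} — 6 values for 6 variables — and 4 appears only in h's list, so h = 4.
Among the 5 still-open variables, 2 fits only g (and all 5 values in {1, 2, 3, 5, 6} must be used), so g = 2.

g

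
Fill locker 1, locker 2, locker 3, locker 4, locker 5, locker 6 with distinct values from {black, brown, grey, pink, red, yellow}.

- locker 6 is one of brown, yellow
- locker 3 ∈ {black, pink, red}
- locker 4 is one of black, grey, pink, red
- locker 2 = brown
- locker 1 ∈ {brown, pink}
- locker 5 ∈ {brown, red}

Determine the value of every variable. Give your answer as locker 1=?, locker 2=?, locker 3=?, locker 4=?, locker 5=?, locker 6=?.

locker 2 has just one choice, so locker 2 = brown. Eliminate brown elsewhere: locker 1, locker 5, locker 6.
locker 5 must be red (only option left). Strike red from locker 3, locker 4.
That leaves locker 6 = yellow.
locker 1 must be pink (only option left). So locker 3, locker 4 can't be pink.
locker 3 has just one choice, so locker 3 = black. Remove black from locker 4.
locker 4's domain is down to {grey}, so locker 4 = grey.

locker 1=pink, locker 2=brown, locker 3=black, locker 4=grey, locker 5=red, locker 6=yellow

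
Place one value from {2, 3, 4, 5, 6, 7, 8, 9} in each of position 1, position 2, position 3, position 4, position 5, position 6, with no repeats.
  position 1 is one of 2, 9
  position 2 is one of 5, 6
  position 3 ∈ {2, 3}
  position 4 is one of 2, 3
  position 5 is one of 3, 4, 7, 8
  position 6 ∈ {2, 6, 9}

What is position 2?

5

position 3 and position 4 between them cover only {2, 3} — a naked pair. Remove those values from position 1, position 5, position 6.
position 1 must be 9 (only option left). Eliminate 9 elsewhere: position 6.
position 6 has just one choice, so position 6 = 6. Eliminate 6 elsewhere: position 2.
So position 2 = 5.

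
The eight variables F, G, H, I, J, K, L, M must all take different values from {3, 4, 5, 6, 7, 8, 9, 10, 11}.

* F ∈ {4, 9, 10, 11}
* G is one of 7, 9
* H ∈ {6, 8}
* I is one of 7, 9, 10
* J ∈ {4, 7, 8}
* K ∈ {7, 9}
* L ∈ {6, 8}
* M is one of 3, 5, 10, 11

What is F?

The 2 variables G and K are confined to {7, 9}, which locks those values in; drop them from F, I, J.
That leaves I = 10. Remove 10 from F, M.
H and L between them cover only {6, 8} — a naked pair. Remove those values from J.
J's domain is down to {4}, so J = 4. So F can't be 4.
So F = 11.

11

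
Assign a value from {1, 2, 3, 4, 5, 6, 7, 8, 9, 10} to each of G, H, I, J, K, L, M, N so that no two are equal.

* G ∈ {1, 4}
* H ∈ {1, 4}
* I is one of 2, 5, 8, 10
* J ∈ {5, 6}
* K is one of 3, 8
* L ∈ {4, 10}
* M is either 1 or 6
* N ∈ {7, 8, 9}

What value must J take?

G and H share exactly the 2 values {1, 4}; by pigeonhole those values go to them, so strike 1, 4 from L, M.
L has just one choice, so L = 10. Strike 10 from I.
That leaves M = 6. Strike 6 from J.
So J = 5.

5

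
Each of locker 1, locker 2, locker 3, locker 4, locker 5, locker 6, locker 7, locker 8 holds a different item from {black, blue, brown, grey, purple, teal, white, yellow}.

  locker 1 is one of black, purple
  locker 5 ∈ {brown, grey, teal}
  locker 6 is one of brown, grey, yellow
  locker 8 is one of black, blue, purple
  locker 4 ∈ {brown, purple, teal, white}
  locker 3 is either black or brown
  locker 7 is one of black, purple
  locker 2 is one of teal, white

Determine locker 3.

brown

The 8 variables together cover exactly {black, blue, brown, grey, purple, teal, white, yellow} — 8 values for 8 variables — and blue appears only in locker 8's list, so locker 8 = blue.
Among the 7 still-open variables, yellow fits only locker 6 (and all 7 values in {black, brown, grey, purple, teal, white, yellow} must be used), so locker 6 = yellow.
The 6 still-open variables draw from only 6 values {black, brown, grey, purple, teal, white}, so each is used; only locker 5 can be grey, hence locker 5 = grey.
The 2 variables locker 1 and locker 7 are confined to {black, purple}, which locks those values in; drop them from locker 3, locker 4.
So locker 3 = brown.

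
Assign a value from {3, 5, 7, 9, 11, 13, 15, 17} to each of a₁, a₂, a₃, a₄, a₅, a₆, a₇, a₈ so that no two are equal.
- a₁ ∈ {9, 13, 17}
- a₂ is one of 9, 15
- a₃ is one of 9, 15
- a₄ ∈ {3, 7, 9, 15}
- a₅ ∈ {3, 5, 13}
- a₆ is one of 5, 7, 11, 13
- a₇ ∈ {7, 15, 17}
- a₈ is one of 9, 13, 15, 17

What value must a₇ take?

7

Among the 8 variables, 11 fits only a₆ (and all 8 values in {3, 5, 7, 9, 11, 13, 15, 17} must be used), so a₆ = 11.
The 7 still-open variables together cover exactly {3, 5, 7, 9, 13, 15, 17} — 7 values for 7 variables — and 5 appears only in a₅'s list, so a₅ = 5.
Among the 6 still-open variables, 3 fits only a₄ (and all 6 values in {3, 7, 9, 13, 15, 17} must be used), so a₄ = 3.
The 5 still-open variables together cover exactly {7, 9, 13, 15, 17} — 5 values for 5 variables — and 7 appears only in a₇'s list, so a₇ = 7.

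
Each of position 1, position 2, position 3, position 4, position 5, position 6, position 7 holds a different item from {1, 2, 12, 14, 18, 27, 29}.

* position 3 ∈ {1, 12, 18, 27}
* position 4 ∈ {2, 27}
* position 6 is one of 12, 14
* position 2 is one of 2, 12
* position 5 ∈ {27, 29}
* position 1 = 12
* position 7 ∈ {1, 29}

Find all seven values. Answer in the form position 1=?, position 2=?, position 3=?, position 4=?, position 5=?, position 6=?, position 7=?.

position 1 has just one choice, so position 1 = 12. So position 2, position 3, position 6 can't be 12.
position 2 must be 2 (only option left). So position 4 can't be 2.
That leaves position 4 = 27. Eliminate 27 elsewhere: position 3, position 5.
That leaves position 5 = 29. Remove 29 from position 7.
That leaves position 6 = 14.
position 7 must be 1 (only option left). So position 3 can't be 1.
position 3's domain is down to {18}, so position 3 = 18.

position 1=12, position 2=2, position 3=18, position 4=27, position 5=29, position 6=14, position 7=1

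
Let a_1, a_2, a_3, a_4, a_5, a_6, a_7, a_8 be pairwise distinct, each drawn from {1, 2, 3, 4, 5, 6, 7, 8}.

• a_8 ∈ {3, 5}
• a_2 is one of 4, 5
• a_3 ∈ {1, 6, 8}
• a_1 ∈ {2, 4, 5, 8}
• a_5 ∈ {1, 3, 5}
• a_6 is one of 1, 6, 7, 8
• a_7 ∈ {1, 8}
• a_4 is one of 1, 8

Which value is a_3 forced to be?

6

The 8 variables together cover exactly {1, 2, 3, 4, 5, 6, 7, 8} — 8 values for 8 variables — and 2 appears only in a_1's list, so a_1 = 2.
The 7 still-open variables draw from only 7 values {1, 3, 4, 5, 6, 7, 8}, so each is used; only a_2 can be 4, hence a_2 = 4.
The 6 still-open variables together cover exactly {1, 3, 5, 6, 7, 8} — 6 values for 6 variables — and 7 appears only in a_6's list, so a_6 = 7.
The 5 still-open variables together cover exactly {1, 3, 5, 6, 8} — 5 values for 5 variables — and 6 appears only in a_3's list, so a_3 = 6.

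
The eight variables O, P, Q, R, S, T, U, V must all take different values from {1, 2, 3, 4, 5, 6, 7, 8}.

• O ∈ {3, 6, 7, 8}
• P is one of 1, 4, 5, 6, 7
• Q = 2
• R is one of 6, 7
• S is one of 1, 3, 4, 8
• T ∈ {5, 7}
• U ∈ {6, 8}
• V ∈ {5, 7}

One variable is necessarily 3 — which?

O

Q's domain is down to {2}, so Q = 2.
T and V between them cover only {5, 7} — a naked pair. Remove those values from O, P, R.
R has just one choice, so R = 6. Eliminate 6 elsewhere: O, P, U.
U has just one choice, so U = 8. So O, S can't be 8.
So 3 goes to O.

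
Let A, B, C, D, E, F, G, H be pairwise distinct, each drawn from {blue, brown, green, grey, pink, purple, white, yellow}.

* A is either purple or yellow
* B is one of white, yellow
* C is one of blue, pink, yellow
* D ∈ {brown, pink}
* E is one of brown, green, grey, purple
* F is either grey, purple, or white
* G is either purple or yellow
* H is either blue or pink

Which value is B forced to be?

The 8 variables draw from only 8 values {blue, brown, green, grey, pink, purple, white, yellow}, so each is used; only E can be green, hence E = green.
Among the 7 still-open variables, brown fits only D (and all 7 values in {blue, brown, grey, pink, purple, white, yellow} must be used), so D = brown.
The 6 still-open variables draw from only 6 values {blue, grey, pink, purple, white, yellow}, so each is used; only F can be grey, hence F = grey.
The 5 still-open variables together cover exactly {blue, pink, purple, white, yellow} — 5 values for 5 variables — and white appears only in B's list, so B = white.

white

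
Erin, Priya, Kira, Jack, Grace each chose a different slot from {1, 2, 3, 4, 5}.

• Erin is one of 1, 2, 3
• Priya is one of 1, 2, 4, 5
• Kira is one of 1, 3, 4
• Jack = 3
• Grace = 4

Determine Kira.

Jack's domain is down to {3}, so Jack = 3. Eliminate 3 elsewhere: Erin, Kira.
Grace has just one choice, so Grace = 4. Eliminate 4 elsewhere: Priya, Kira.
So Kira = 1.

1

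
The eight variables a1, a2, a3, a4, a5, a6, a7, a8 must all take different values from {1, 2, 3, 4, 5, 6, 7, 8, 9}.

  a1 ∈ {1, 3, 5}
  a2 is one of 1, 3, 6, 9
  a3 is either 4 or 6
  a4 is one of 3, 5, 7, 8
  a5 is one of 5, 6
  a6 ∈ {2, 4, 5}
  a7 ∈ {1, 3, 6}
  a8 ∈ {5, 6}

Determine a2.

9

a5 and a8 share exactly the 2 values {5, 6}; by pigeonhole those values go to them, so strike 5, 6 from a1, a2, a3, a4, a6, a7.
a3 has just one choice, so a3 = 4. So a6 can't be 4.
a6's domain is down to {2}, so a6 = 2.
a1 and a7 between them cover only {1, 3} — a naked pair. Remove those values from a2, a4.
So a2 = 9.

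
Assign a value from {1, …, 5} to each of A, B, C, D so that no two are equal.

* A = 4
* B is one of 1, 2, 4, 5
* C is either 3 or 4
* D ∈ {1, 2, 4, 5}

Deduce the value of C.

3

A must be 4 (only option left). Eliminate 4 elsewhere: B, C, D.
So C = 3.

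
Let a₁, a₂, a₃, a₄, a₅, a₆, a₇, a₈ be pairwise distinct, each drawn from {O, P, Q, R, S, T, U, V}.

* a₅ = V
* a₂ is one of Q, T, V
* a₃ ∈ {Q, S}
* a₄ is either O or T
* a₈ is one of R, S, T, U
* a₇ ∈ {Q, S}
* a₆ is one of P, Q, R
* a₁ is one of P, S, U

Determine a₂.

a₅ must be V (only option left). Eliminate V elsewhere: a₂.
The 7 still-open variables together cover exactly {O, P, Q, R, S, T, U} — 7 values for 7 variables — and O appears only in a₄'s list, so a₄ = O.
The 2 variables a₃ and a₇ are confined to {Q, S}, which locks those values in; drop them from a₁, a₂, a₆, a₈.
So a₂ = T.

T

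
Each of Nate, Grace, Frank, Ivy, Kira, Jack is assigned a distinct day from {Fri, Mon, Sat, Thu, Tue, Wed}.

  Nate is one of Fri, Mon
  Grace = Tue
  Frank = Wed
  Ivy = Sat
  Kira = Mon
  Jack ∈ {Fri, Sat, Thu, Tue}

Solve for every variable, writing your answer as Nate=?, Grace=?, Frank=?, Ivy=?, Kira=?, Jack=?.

Grace must be Tue (only option left). Strike Tue from Jack.
Frank has just one choice, so Frank = Wed.
Ivy must be Sat (only option left). Eliminate Sat elsewhere: Jack.
Kira has just one choice, so Kira = Mon. Remove Mon from Nate.
Nate must be Fri (only option left). So Jack can't be Fri.
Jack has just one choice, so Jack = Thu.

Nate=Fri, Grace=Tue, Frank=Wed, Ivy=Sat, Kira=Mon, Jack=Thu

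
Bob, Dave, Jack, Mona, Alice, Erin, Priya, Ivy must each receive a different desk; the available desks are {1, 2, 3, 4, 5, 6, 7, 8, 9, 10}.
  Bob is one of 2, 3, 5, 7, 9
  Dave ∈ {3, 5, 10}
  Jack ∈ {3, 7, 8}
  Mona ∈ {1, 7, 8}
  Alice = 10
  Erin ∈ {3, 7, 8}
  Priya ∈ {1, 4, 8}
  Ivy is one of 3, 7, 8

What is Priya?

4

Alice's domain is down to {10}, so Alice = 10. Eliminate 10 elsewhere: Dave.
The 3 variables Jack, Erin, Ivy are confined to {3, 7, 8}, which locks those values in; drop them from Bob, Dave, Mona, Priya.
Dave's domain is down to {5}, so Dave = 5. Eliminate 5 elsewhere: Bob.
That leaves Mona = 1. So Priya can't be 1.
So Priya = 4.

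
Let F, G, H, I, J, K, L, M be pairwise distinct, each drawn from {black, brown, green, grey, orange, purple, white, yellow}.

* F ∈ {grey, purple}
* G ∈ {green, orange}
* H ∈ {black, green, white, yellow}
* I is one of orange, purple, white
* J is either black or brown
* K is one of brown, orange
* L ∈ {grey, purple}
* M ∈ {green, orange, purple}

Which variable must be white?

I

The 8 variables draw from only 8 values {black, brown, green, grey, orange, purple, white, yellow}, so each is used; only H can be yellow, hence H = yellow.
Among the 7 still-open variables, black fits only J (and all 7 values in {black, brown, green, grey, orange, purple, white} must be used), so J = black.
The 6 still-open variables draw from only 6 values {brown, green, grey, orange, purple, white}, so each is used; only K can be brown, hence K = brown.
The 5 still-open variables draw from only 5 values {green, grey, orange, purple, white}, so each is used; only I can be white, hence I = white.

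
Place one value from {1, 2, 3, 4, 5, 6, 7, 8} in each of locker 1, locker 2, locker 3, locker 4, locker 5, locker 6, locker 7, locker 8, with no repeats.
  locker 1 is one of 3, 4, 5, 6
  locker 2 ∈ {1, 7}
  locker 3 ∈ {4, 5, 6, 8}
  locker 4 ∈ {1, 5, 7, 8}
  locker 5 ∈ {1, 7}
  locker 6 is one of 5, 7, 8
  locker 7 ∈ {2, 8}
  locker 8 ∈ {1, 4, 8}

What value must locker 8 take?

The 8 variables draw from only 8 values {1, 2, 3, 4, 5, 6, 7, 8}, so each is used; only locker 7 can be 2, hence locker 7 = 2.
The 7 still-open variables draw from only 7 values {1, 3, 4, 5, 6, 7, 8}, so each is used; only locker 1 can be 3, hence locker 1 = 3.
Among the 6 still-open variables, 6 fits only locker 3 (and all 6 values in {1, 4, 5, 6, 7, 8} must be used), so locker 3 = 6.
Among the 5 still-open variables, 4 fits only locker 8 (and all 5 values in {1, 4, 5, 7, 8} must be used), so locker 8 = 4.

4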